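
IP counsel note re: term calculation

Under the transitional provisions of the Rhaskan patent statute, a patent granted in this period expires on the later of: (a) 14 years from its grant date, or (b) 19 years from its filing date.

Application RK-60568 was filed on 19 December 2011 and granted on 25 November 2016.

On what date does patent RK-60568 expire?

(a) grant + 14 years → 25 November 2030.
(b) filing + 19 years → 19 December 2030.
Later of the two: 19 December 2030.

2030-12-19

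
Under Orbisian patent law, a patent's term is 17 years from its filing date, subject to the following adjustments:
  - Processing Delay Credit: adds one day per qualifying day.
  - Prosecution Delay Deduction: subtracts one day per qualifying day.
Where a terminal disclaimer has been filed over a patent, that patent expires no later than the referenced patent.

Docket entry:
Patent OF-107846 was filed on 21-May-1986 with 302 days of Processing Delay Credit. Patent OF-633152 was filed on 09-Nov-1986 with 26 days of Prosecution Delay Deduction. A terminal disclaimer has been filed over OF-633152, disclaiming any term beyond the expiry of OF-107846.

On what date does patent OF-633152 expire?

Natural term of OF-633152:
  Base: filing + 17 years → 9 November 2003.
  Prosecution Delay Deduction: −26 days → 14 October 2003.
Expiry of referenced patent OF-107846:
  Base: filing + 17 years → 21 May 2003.
  Processing Delay Credit: +302 days → 18 March 2004.
Terminal disclaimer: OF-633152 expires on the earlier of 14 October 2003 and 18 March 2004.

2003-10-14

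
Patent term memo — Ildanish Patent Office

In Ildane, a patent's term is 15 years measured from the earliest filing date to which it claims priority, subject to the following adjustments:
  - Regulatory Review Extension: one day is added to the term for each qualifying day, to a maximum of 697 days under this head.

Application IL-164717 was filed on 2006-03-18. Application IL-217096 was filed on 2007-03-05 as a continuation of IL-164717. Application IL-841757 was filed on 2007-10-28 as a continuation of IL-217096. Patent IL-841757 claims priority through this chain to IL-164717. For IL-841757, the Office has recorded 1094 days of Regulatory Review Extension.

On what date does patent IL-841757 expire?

Earliest priority filing: 18 March 2006.
Base term: 18 March 2006 + 15 years → 18 March 2021.
Regulatory Review Extension: 1094 days claimed exceeds the 697-day cap, so +697 days → 13 February 2023.

2023-02-13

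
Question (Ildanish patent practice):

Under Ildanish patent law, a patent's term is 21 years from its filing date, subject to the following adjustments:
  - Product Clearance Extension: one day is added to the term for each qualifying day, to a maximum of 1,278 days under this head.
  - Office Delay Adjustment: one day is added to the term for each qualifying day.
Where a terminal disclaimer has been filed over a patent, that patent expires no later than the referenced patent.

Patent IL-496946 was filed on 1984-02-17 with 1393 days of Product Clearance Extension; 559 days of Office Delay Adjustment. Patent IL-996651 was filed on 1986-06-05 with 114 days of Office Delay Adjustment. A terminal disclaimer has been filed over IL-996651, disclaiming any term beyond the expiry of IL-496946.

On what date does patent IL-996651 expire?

Natural term of IL-996651:
  Base: filing + 21 years → 5 June 2007.
  Office Delay Adjustment: +114 days → 27 September 2007.
Expiry of referenced patent IL-496946:
  Base: filing + 21 years → 17 February 2005.
  Product Clearance Extension: 1393 days claimed exceeds the 1278-day cap, so +1278 days → 18 August 2008.
  Office Delay Adjustment: +559 days → 28 February 2010.
Terminal disclaimer: IL-996651 expires on the earlier of 27 September 2007 and 28 February 2010.

September 27, 2007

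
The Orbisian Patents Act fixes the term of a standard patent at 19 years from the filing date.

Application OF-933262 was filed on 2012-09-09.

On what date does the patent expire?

September 9, 2031

Filing date + 19 years → 9 September 2031.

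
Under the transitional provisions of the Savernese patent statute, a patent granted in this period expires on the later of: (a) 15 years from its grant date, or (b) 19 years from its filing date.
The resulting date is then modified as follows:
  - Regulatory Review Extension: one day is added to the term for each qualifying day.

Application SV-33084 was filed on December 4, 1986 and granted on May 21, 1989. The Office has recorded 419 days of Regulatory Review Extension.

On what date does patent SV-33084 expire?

2007-01-27

(a) grant + 15 years → 21 May 2004.
(b) filing + 19 years → 4 December 2005.
Later of the two: 4 December 2005.
Regulatory Review Extension: +419 days → 27 January 2007.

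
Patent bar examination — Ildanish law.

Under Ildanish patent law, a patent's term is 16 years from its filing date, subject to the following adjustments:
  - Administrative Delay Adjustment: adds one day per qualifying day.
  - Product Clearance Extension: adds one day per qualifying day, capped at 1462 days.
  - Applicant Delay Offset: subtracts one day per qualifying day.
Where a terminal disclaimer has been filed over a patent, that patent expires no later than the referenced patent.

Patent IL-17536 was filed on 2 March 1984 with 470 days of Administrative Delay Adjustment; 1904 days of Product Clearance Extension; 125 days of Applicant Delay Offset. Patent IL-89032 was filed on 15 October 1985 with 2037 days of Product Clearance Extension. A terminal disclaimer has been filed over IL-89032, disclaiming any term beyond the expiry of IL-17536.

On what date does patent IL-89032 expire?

Natural term of IL-89032:
  Base: filing + 16 years → 15 October 2001.
  Product Clearance Extension: 2037 days claimed exceeds the 1462-day cap, so +1462 days → 16 October 2005.
Expiry of referenced patent IL-17536:
  Base: filing + 16 years → 2 March 2000.
  Administrative Delay Adjustment: +470 days → 15 June 2001.
  Product Clearance Extension: 1904 days claimed exceeds the 1462-day cap, so +1462 days → 16 June 2005.
  Applicant Delay Offset: −125 days → 11 February 2005.
Terminal disclaimer: IL-89032 expires on the earlier of 16 October 2005 and 11 February 2005.

February 11, 2005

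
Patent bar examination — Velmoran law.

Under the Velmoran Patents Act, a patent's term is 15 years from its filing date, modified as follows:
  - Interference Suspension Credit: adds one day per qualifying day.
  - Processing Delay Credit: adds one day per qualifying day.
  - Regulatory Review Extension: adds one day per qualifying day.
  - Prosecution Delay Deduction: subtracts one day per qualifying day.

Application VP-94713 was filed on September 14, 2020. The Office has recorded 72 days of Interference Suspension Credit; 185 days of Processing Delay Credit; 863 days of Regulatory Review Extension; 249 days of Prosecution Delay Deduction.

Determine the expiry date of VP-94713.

2038-02-01

Base term: filing date + 15 years → 14 September 2035.
Interference Suspension Credit: +72 days → 25 November 2035.
Processing Delay Credit: +185 days → 28 May 2036.
Regulatory Review Extension: +863 days → 8 October 2038.
Prosecution Delay Deduction: −249 days → 1 February 2038.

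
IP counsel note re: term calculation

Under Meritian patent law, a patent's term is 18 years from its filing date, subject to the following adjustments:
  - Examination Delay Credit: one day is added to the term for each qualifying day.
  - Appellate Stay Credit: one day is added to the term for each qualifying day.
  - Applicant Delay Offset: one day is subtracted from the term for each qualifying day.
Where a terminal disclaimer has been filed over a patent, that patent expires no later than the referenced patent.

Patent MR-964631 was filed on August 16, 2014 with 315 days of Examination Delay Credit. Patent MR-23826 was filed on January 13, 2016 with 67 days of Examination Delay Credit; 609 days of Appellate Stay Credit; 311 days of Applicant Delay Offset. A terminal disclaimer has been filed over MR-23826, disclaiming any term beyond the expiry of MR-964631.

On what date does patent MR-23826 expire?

Natural term of MR-23826:
  Base: filing + 18 years → 13 January 2034.
  Examination Delay Credit: +67 days → 21 March 2034.
  Appellate Stay Credit: +609 days → 20 November 2035.
  Applicant Delay Offset: −311 days → 13 January 2035.
Expiry of referenced patent MR-964631:
  Base: filing + 18 years → 16 August 2032.
  Examination Delay Credit: +315 days → 27 June 2033.
Terminal disclaimer: MR-23826 expires on the earlier of 13 January 2035 and 27 June 2033.

2033-06-27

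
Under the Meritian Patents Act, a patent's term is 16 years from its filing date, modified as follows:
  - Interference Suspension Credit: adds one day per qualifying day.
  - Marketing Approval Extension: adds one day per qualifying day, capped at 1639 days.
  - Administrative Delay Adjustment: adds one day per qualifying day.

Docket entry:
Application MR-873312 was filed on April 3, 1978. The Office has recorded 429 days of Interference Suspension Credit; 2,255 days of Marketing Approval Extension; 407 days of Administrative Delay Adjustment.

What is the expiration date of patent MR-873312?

Base term: filing date + 16 years → 3 April 1994.
Interference Suspension Credit: +429 days → 6 June 1995.
Marketing Approval Extension: 2255 days claimed exceeds the 1639-day cap, so +1639 days → 1 December 1999.
Administrative Delay Adjustment: +407 days → 11 January 2001.

January 11, 2001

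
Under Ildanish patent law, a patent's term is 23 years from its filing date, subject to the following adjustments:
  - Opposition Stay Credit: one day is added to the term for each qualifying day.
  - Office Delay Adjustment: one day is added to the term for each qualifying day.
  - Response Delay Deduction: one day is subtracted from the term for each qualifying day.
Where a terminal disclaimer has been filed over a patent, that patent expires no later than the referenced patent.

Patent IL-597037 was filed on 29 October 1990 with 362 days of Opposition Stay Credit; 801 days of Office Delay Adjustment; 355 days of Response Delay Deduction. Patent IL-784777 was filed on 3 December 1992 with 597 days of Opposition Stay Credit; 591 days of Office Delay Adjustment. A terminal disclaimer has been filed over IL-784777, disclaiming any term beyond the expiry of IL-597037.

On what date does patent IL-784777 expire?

Natural term of IL-784777:
  Base: filing + 23 years → 3 December 2015.
  Opposition Stay Credit: +597 days → 22 July 2017.
  Office Delay Adjustment: +591 days → 5 March 2019.
Expiry of referenced patent IL-597037:
  Base: filing + 23 years → 29 October 2013.
  Opposition Stay Credit: +362 days → 26 October 2014.
  Office Delay Adjustment: +801 days → 4 January 2017.
  Response Delay Deduction: −355 days → 15 January 2016.
Terminal disclaimer: IL-784777 expires on the earlier of 5 March 2019 and 15 January 2016.

2016-01-15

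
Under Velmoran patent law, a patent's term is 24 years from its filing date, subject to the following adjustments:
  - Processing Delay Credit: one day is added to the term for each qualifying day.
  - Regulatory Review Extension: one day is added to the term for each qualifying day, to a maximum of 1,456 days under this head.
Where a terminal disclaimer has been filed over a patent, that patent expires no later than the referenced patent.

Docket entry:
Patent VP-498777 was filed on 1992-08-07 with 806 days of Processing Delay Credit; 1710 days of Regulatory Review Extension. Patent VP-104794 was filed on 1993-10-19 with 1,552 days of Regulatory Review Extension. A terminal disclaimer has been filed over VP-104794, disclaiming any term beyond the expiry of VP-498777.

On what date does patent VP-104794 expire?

October 14, 2021

Natural term of VP-104794:
  Base: filing + 24 years → 19 October 2017.
  Regulatory Review Extension: 1552 days claimed exceeds the 1456-day cap, so +1456 days → 14 October 2021.
Expiry of referenced patent VP-498777:
  Base: filing + 24 years → 7 August 2016.
  Processing Delay Credit: +806 days → 22 October 2018.
  Regulatory Review Extension: 1710 days claimed exceeds the 1456-day cap, so +1456 days → 17 October 2022.
Terminal disclaimer: VP-104794 expires on the earlier of 14 October 2021 and 17 October 2022.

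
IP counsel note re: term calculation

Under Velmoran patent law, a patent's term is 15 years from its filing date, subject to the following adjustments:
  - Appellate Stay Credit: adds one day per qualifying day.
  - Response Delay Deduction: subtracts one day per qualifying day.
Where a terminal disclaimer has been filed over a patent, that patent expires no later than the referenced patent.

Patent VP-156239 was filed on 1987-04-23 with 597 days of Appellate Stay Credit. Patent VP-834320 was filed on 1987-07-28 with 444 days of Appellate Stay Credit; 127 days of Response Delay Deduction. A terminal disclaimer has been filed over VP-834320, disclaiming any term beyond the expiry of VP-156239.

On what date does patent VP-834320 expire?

June 10, 2003

Natural term of VP-834320:
  Base: filing + 15 years → 28 July 2002.
  Appellate Stay Credit: +444 days → 15 October 2003.
  Response Delay Deduction: −127 days → 10 June 2003.
Expiry of referenced patent VP-156239:
  Base: filing + 15 years → 23 April 2002.
  Appellate Stay Credit: +597 days → 11 December 2003.
Terminal disclaimer: VP-834320 expires on the earlier of 10 June 2003 and 11 December 2003.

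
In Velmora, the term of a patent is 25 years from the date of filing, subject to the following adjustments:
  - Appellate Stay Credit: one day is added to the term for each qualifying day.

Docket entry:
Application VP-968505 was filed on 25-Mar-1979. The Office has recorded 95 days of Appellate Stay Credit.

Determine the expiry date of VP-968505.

June 28, 2004

Base term: filing date + 25 years → 25 March 2004.
Appellate Stay Credit: +95 days → 28 June 2004.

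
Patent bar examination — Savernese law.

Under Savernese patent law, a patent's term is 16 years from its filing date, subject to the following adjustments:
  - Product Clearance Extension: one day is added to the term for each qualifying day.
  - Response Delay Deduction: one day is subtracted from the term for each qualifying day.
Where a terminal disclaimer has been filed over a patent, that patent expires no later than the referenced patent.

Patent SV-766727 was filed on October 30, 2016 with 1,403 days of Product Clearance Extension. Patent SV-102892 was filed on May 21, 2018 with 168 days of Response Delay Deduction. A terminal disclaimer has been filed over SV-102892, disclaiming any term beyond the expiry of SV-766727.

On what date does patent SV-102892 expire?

December 4, 2033

Natural term of SV-102892:
  Base: filing + 16 years → 21 May 2034.
  Response Delay Deduction: −168 days → 4 December 2033.
Expiry of referenced patent SV-766727:
  Base: filing + 16 years → 30 October 2032.
  Product Clearance Extension: +1403 days → 2 September 2036.
Terminal disclaimer: SV-102892 expires on the earlier of 4 December 2033 and 2 September 2036.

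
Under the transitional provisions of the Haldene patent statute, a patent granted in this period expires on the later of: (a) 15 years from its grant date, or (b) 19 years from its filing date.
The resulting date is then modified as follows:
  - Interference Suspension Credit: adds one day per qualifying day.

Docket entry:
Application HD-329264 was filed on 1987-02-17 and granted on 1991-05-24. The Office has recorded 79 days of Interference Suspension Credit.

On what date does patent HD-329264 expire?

2006-08-11

(a) grant + 15 years → 24 May 2006.
(b) filing + 19 years → 17 February 2006.
Later of the two: 24 May 2006.
Interference Suspension Credit: +79 days → 11 August 2006.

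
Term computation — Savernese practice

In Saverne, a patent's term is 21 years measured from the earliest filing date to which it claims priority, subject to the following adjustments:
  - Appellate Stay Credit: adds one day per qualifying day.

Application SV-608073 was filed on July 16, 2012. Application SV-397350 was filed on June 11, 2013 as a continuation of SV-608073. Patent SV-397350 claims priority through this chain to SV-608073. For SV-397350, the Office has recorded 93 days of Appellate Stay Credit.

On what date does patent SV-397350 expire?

October 17, 2033

Earliest priority filing: 16 July 2012.
Base term: 16 July 2012 + 21 years → 16 July 2033.
Appellate Stay Credit: +93 days → 17 October 2033.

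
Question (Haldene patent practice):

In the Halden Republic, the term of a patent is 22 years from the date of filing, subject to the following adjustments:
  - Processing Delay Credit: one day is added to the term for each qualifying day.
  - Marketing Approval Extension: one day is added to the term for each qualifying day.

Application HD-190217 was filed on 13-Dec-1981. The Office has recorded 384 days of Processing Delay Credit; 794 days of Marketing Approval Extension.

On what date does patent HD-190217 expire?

Base term: filing date + 22 years → 13 December 2003.
Processing Delay Credit: +384 days → 31 December 2004.
Marketing Approval Extension: +794 days → 5 March 2007.

2007-03-05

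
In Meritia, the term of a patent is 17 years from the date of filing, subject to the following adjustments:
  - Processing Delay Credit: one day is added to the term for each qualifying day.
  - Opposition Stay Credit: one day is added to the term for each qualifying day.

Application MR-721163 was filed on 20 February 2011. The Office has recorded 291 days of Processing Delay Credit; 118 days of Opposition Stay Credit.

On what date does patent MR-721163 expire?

Base term: filing date + 17 years → 20 February 2028.
Processing Delay Credit: +291 days → 7 December 2028.
Opposition Stay Credit: +118 days → 4 April 2029.

2029-04-04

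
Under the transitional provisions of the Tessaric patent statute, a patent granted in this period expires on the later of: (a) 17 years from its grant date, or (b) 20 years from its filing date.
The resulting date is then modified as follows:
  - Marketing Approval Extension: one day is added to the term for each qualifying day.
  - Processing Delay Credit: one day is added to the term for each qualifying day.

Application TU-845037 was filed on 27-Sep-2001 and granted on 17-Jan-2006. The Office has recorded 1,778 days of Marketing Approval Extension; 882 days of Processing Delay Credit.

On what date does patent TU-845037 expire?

(a) grant + 17 years → 17 January 2023.
(b) filing + 20 years → 27 September 2021.
Later of the two: 17 January 2023.
Marketing Approval Extension: +1778 days → 30 November 2027.
Processing Delay Credit: +882 days → 30 April 2030.

2030-04-30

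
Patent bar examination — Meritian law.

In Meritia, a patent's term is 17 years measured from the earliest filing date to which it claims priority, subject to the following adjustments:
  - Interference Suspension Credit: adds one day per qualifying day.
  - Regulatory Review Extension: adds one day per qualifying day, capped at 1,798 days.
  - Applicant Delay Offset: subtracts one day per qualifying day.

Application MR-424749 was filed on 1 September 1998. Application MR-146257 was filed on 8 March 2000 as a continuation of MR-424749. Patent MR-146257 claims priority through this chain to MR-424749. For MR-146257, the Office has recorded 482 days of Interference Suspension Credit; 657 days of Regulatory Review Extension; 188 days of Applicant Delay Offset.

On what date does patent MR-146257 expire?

2018-04-09

Earliest priority filing: 1 September 1998.
Base term: 1 September 1998 + 17 years → 1 September 2015.
Interference Suspension Credit: +482 days → 26 December 2016.
Regulatory Review Extension: 657 days (within the 1798-day cap) → +657 days → 14 October 2018.
Applicant Delay Offset: −188 days → 9 April 2018.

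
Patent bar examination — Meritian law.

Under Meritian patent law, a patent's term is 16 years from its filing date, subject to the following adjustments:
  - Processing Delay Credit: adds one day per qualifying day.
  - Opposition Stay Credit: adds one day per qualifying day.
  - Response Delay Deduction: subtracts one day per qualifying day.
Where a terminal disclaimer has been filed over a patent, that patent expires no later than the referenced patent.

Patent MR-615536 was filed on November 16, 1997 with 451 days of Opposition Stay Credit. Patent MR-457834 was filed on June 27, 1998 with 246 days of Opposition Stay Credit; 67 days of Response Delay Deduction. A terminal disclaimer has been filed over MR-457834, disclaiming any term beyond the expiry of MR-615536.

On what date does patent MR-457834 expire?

Natural term of MR-457834:
  Base: filing + 16 years → 27 June 2014.
  Opposition Stay Credit: +246 days → 28 February 2015.
  Response Delay Deduction: −67 days → 23 December 2014.
Expiry of referenced patent MR-615536:
  Base: filing + 16 years → 16 November 2013.
  Opposition Stay Credit: +451 days → 10 February 2015.
Terminal disclaimer: MR-457834 expires on the earlier of 23 December 2014 and 10 February 2015.

2014-12-23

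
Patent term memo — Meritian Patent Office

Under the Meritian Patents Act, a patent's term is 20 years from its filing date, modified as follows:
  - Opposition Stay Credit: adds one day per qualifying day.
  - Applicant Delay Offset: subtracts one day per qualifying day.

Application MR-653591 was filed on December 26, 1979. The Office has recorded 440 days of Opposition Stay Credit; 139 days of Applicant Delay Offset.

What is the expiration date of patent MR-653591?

2000-10-22

Base term: filing date + 20 years → 26 December 1999.
Opposition Stay Credit: +440 days → 10 March 2001.
Applicant Delay Offset: −139 days → 22 October 2000.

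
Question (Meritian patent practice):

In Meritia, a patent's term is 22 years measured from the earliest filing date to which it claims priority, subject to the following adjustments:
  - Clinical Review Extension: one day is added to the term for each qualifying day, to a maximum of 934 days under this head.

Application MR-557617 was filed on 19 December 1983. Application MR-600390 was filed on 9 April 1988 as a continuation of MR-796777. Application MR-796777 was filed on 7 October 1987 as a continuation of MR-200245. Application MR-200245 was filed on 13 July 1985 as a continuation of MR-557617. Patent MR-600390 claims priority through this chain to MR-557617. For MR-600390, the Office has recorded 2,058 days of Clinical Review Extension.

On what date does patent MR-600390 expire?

Earliest priority filing: 19 December 1983.
Base term: 19 December 1983 + 22 years → 19 December 2005.
Clinical Review Extension: 2058 days claimed exceeds the 934-day cap, so +934 days → 10 July 2008.

2008-07-10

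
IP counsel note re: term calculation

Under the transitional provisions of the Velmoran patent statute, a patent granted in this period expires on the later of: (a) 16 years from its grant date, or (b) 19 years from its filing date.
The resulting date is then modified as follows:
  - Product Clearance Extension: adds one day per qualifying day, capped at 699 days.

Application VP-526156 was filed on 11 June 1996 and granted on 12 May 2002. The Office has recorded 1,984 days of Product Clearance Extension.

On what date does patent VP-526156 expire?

2020-04-10

(a) grant + 16 years → 12 May 2018.
(b) filing + 19 years → 11 June 2015.
Later of the two: 12 May 2018.
Product Clearance Extension: 1984 days claimed exceeds the 699-day cap, so +699 days → 10 April 2020.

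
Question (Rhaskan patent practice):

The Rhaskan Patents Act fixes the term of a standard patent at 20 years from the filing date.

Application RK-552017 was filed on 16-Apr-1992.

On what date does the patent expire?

Filing date + 20 years → 16 April 2012.

April 16, 2012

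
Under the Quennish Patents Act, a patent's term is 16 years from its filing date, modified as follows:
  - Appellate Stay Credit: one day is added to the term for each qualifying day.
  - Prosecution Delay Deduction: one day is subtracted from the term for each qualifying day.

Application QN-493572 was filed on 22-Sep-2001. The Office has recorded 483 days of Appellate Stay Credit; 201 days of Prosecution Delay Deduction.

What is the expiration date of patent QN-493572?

Base term: filing date + 16 years → 22 September 2017.
Appellate Stay Credit: +483 days → 18 January 2019.
Prosecution Delay Deduction: −201 days → 1 July 2018.

2018-07-01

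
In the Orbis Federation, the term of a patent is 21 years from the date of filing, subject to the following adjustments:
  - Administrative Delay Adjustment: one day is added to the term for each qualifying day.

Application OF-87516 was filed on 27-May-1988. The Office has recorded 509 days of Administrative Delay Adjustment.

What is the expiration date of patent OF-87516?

Base term: filing date + 21 years → 27 May 2009.
Administrative Delay Adjustment: +509 days → 18 October 2010.

2010-10-18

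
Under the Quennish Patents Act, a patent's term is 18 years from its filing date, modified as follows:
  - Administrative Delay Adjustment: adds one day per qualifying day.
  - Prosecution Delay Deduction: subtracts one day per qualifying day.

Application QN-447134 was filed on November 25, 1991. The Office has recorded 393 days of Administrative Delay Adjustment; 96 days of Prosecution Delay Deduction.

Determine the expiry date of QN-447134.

Base term: filing date + 18 years → 25 November 2009.
Administrative Delay Adjustment: +393 days → 23 December 2010.
Prosecution Delay Deduction: −96 days → 18 September 2010.

September 18, 2010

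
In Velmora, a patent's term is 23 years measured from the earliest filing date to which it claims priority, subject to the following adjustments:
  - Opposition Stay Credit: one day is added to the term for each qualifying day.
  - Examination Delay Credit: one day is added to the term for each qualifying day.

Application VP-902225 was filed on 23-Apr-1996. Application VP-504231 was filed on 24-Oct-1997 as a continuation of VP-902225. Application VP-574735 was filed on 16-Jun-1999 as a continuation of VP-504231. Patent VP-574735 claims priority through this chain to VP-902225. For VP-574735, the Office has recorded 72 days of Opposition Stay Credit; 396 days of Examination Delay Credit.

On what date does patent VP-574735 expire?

August 3, 2020

Earliest priority filing: 23 April 1996.
Base term: 23 April 1996 + 23 years → 23 April 2019.
Opposition Stay Credit: +72 days → 4 July 2019.
Examination Delay Credit: +396 days → 3 August 2020.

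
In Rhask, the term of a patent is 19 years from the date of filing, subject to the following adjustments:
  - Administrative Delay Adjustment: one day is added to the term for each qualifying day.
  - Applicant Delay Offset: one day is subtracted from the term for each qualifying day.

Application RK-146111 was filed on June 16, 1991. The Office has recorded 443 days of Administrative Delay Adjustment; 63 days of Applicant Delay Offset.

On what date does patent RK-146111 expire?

2011-07-01

Base term: filing date + 19 years → 16 June 2010.
Administrative Delay Adjustment: +443 days → 2 September 2011.
Applicant Delay Offset: −63 days → 1 July 2011.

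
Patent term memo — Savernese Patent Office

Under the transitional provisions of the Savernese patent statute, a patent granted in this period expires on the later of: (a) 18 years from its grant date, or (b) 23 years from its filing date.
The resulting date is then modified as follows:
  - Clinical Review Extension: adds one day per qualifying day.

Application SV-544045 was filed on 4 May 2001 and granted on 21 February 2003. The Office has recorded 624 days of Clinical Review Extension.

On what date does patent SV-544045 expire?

2026-01-18

(a) grant + 18 years → 21 February 2021.
(b) filing + 23 years → 4 May 2024.
Later of the two: 4 May 2024.
Clinical Review Extension: +624 days → 18 January 2026.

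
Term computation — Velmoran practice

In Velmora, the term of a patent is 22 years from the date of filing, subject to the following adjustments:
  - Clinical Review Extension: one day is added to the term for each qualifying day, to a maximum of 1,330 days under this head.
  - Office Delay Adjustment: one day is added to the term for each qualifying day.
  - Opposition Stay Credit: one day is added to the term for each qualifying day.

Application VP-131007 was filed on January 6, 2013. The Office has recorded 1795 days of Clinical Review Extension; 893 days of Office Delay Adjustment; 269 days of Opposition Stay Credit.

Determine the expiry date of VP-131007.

Base term: filing date + 22 years → 6 January 2035.
Clinical Review Extension: 1795 days claimed exceeds the 1330-day cap, so +1330 days → 28 August 2038.
Office Delay Adjustment: +893 days → 6 February 2041.
Opposition Stay Credit: +269 days → 2 November 2041.

November 2, 2041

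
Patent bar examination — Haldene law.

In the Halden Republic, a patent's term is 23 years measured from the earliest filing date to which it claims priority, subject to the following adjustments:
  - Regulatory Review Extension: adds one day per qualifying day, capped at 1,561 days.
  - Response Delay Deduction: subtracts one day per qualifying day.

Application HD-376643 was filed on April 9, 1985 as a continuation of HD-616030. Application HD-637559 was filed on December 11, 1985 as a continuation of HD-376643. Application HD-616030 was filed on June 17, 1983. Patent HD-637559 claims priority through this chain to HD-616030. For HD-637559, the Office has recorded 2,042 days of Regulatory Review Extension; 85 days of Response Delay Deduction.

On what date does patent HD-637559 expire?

2010-07-02

Earliest priority filing: 17 June 1983.
Base term: 17 June 1983 + 23 years → 17 June 2006.
Regulatory Review Extension: 2042 days claimed exceeds the 1561-day cap, so +1561 days → 25 September 2010.
Response Delay Deduction: −85 days → 2 July 2010.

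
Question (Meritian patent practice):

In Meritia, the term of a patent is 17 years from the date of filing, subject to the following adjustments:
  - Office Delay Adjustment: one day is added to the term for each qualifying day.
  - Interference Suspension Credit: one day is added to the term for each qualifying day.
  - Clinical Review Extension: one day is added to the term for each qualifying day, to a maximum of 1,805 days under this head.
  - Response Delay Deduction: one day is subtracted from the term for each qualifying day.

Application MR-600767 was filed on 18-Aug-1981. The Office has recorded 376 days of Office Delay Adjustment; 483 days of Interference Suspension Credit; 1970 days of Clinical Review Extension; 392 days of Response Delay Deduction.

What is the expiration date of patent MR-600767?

Base term: filing date + 17 years → 18 August 1998.
Office Delay Adjustment: +376 days → 29 August 1999.
Interference Suspension Credit: +483 days → 24 December 2000.
Clinical Review Extension: 1970 days claimed exceeds the 1805-day cap, so +1805 days → 3 December 2005.
Response Delay Deduction: −392 days → 6 November 2004.

November 6, 2004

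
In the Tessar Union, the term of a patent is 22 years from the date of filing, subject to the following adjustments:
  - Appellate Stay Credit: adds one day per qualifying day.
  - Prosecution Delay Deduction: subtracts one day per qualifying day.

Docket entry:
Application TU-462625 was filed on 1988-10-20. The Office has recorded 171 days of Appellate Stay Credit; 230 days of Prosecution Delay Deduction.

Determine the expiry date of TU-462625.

August 22, 2010

Base term: filing date + 22 years → 20 October 2010.
Appellate Stay Credit: +171 days → 9 April 2011.
Prosecution Delay Deduction: −230 days → 22 August 2010.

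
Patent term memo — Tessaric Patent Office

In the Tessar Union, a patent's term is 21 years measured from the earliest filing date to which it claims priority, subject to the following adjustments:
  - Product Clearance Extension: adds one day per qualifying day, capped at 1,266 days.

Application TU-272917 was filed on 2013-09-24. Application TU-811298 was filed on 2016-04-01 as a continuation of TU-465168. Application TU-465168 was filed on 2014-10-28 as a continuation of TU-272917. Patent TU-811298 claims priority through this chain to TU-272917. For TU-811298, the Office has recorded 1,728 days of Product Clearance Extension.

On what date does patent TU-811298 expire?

2038-03-13

Earliest priority filing: 24 September 2013.
Base term: 24 September 2013 + 21 years → 24 September 2034.
Product Clearance Extension: 1728 days claimed exceeds the 1266-day cap, so +1266 days → 13 March 2038.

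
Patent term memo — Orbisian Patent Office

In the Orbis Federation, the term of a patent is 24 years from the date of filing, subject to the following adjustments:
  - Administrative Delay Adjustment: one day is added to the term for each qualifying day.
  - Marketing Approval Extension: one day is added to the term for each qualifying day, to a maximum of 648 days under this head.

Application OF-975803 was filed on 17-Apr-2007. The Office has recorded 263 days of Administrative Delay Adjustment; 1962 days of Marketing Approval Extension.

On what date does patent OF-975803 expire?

October 14, 2033

Base term: filing date + 24 years → 17 April 2031.
Administrative Delay Adjustment: +263 days → 5 January 2032.
Marketing Approval Extension: 1962 days claimed exceeds the 648-day cap, so +648 days → 14 October 2033.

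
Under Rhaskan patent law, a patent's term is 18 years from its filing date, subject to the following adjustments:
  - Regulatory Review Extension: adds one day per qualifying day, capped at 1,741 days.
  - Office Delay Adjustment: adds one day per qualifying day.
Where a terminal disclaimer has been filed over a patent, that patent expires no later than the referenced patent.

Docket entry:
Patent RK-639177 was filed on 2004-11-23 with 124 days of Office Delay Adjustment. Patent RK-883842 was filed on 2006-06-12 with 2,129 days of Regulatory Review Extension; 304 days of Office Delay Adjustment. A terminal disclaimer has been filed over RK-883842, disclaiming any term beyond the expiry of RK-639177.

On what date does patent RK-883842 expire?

March 27, 2023

Natural term of RK-883842:
  Base: filing + 18 years → 12 June 2024.
  Regulatory Review Extension: 2129 days claimed exceeds the 1741-day cap, so +1741 days → 19 March 2029.
  Office Delay Adjustment: +304 days → 17 January 2030.
Expiry of referenced patent RK-639177:
  Base: filing + 18 years → 23 November 2022.
  Office Delay Adjustment: +124 days → 27 March 2023.
Terminal disclaimer: RK-883842 expires on the earlier of 17 January 2030 and 27 March 2023.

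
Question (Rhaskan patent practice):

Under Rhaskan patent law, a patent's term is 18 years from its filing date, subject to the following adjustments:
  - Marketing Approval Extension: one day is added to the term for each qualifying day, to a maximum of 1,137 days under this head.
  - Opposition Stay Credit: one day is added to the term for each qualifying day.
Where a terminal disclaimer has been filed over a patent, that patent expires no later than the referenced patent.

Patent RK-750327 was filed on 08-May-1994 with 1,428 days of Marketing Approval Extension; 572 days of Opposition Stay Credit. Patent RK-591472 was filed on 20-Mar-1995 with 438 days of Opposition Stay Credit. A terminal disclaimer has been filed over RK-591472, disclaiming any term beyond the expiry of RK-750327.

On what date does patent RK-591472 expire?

Natural term of RK-591472:
  Base: filing + 18 years → 20 March 2013.
  Opposition Stay Credit: +438 days → 1 June 2014.
Expiry of referenced patent RK-750327:
  Base: filing + 18 years → 8 May 2012.
  Marketing Approval Extension: 1428 days claimed exceeds the 1137-day cap, so +1137 days → 19 June 2015.
  Opposition Stay Credit: +572 days → 11 January 2017.
Terminal disclaimer: RK-591472 expires on the earlier of 1 June 2014 and 11 January 2017.

June 1, 2014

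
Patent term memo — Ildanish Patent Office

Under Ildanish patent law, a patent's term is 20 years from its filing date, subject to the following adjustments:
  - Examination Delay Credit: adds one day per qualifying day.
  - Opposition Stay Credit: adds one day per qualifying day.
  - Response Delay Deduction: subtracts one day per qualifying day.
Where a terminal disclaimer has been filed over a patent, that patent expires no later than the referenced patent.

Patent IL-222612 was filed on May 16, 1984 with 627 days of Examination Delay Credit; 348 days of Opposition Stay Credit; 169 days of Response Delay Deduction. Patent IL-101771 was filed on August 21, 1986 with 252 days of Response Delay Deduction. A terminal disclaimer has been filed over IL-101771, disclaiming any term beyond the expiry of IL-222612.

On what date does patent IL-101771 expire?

Natural term of IL-101771:
  Base: filing + 20 years → 21 August 2006.
  Response Delay Deduction: −252 days → 12 December 2005.
Expiry of referenced patent IL-222612:
  Base: filing + 20 years → 16 May 2004.
  Examination Delay Credit: +627 days → 2 February 2006.
  Opposition Stay Credit: +348 days → 16 January 2007.
  Response Delay Deduction: −169 days → 31 July 2006.
Terminal disclaimer: IL-101771 expires on the earlier of 12 December 2005 and 31 July 2006.

2005-12-12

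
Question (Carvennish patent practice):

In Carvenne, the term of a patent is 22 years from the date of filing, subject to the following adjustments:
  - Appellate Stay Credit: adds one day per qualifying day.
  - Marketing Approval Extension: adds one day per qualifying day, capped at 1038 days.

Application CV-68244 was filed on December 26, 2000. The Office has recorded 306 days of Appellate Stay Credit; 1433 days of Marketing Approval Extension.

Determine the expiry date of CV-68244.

Base term: filing date + 22 years → 26 December 2022.
Appellate Stay Credit: +306 days → 28 October 2023.
Marketing Approval Extension: 1433 days claimed exceeds the 1038-day cap, so +1038 days → 31 August 2026.

2026-08-31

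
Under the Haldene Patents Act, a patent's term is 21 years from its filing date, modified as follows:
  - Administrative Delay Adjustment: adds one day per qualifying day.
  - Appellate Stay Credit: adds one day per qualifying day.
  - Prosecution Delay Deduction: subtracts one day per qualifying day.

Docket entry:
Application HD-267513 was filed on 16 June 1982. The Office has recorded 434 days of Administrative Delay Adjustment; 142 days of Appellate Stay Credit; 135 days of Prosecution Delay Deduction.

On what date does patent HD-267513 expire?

Base term: filing date + 21 years → 16 June 2003.
Administrative Delay Adjustment: +434 days → 23 August 2004.
Appellate Stay Credit: +142 days → 12 January 2005.
Prosecution Delay Deduction: −135 days → 30 August 2004.

August 30, 2004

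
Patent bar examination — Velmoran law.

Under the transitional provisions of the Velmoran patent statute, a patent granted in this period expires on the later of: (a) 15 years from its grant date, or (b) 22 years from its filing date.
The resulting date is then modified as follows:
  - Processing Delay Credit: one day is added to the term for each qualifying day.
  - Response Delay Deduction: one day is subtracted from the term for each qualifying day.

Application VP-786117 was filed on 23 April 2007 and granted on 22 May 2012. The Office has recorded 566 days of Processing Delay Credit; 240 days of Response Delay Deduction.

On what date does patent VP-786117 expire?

(a) grant + 15 years → 22 May 2027.
(b) filing + 22 years → 23 April 2029.
Later of the two: 23 April 2029.
Processing Delay Credit: +566 days → 10 November 2030.
Response Delay Deduction: −240 days → 15 March 2030.

2030-03-15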